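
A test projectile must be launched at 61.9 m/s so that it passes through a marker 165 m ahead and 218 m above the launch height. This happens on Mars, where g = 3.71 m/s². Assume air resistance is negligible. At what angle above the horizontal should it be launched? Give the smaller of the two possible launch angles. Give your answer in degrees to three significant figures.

58.1°

Trajectory: y = x tanθ − g x² (1 + tan²θ)/(2v₀²). With x = 165, y = 218, v₀ = 61.9, g = 3.71:
13.18 tan²θ − 165 tanθ + (231.2) = 0.
tanθ = [165 ± √(165² − 4 × 13.18 × (231.2))] / (2 × 13.18) = (165 ± 122.6) / 26.36, giving tanθ = 1.608 or 10.91.
θ = 58.12° or 84.76°; the smaller is 58.12°.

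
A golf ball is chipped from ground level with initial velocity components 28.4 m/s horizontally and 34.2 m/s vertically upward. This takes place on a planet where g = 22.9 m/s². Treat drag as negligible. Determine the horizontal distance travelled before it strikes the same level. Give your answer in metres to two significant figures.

85 m

Time aloft: T = 2 v_y0 / g = 2 × 34.20 / 22.9 = 2.987 s.
Horizontal distance R = vₓ T = 28.40 × 2.987 = 84.83 m.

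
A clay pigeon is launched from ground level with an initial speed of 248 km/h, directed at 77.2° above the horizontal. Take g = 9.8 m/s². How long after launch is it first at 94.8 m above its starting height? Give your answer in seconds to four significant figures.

Convert: 248 km/h = 248/3.6 = 68.89 m/s.
vₓ = 68.89 cos 77.2° = 15.26 m/s; v_y0 = 68.89 sin 77.2° = 67.18 m/s.
Set y = v_y0 t − ½ g t² = 94.8: 4.900 t² − 67.18 t + 94.8 = 0.
Quadratic formula: t = (67.18 ± √2654.7) / 9.80 = (67.18 ± 51.52) / 9.80 → t = 1.597 s or 12.11 s.
The first (ascending) time is 1.597 s.

1.597 s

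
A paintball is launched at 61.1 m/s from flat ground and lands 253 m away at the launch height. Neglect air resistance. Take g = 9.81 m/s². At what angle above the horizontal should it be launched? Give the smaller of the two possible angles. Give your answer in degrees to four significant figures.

20.83°

From R = (v₀²/g) sin 2θ: sin 2θ = 9.81 × 253 / 3733.2 = 0.6648.
2θ = 41.67° or 180° − 41.67° = 138.3°, so θ = 20.83° or 69.17°.
The smaller angle is 20.83°.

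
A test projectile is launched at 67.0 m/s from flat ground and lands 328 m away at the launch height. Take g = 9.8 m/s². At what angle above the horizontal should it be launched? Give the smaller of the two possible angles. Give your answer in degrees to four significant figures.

R = v₀² sin 2θ / g gives sin 2θ = gR/v₀² = 9.80·328/67.0² = 0.7161.
2θ = 45.73° or 180° − 45.73° = 134.3°, so θ = 22.87° or 67.13°.
The smaller angle is 22.87°.

22.87°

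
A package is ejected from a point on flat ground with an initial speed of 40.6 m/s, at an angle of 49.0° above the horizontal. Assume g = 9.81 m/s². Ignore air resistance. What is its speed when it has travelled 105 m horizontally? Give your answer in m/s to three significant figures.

Resolve: vₓ = 40.60 cos 49.0° = 26.64 m/s and v_y0 = 40.60 sin 49.0° = 30.64 m/s.
Time to reach x = 105 m: t = x/vₓ = 105/26.64 = 3.942 s.
Vertical velocity there: v_y = v_y0 − g t = 30.64 − 9.81 × 3.942 = −8.030 m/s.
Speed: √(vₓ² + v_y²) = √(26.64² + 8.030²) = 27.82 m/s.

27.8 m/s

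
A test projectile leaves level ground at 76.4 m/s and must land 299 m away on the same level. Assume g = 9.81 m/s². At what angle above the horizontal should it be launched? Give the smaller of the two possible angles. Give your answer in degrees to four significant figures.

Level-ground range R = v₀² sin(2θ)/g ⇒ sin(2θ) = gR/v₀² = 9.81 × 299 / 76.4² = 0.5025.
2θ = 30.17° or 180° − 30.17° = 149.8°, so θ = 15.08° or 74.92°.
The smaller angle is 15.08°.

15.08°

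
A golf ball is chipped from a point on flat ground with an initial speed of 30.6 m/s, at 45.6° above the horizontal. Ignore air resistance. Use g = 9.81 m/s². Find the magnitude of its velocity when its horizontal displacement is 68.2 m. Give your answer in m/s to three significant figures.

Horizontal component vₓ = 30.60 cos 45.6° = 21.41 m/s; vertical v_y0 = 30.60 sin 45.6° = 21.86 m/s.
Time to reach x = 68.2 m: t = x/vₓ = 68.2/21.41 = 3.185 s.
Vertical velocity there: v_y = v_y0 − g t = 21.86 − 9.81 × 3.185 = −9.387 m/s.
Speed: √(vₓ² + v_y²) = √(21.41² + 9.387²) = 23.38 m/s.

23.4 m/s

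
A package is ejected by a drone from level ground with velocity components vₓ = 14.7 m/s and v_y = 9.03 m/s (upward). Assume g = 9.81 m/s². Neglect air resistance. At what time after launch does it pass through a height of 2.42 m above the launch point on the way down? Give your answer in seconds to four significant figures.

1.515 s

Set y = v_y0 t − ½ g t² = 2.42: 4.905 t² − 9.030 t + 2.42 = 0.
t = [9.030 ± √(9.030² − 2·9.81·2.42)] / 9.81 = (9.030 ± 5.836) / 9.81, so t = 0.3256 s or t = 1.515 s.
The descending-branch root is 1.515 s.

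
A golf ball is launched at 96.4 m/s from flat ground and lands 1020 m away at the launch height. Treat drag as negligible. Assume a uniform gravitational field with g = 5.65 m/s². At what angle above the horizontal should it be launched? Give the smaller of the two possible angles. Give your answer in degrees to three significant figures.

19.2°

R = v₀² sin 2θ / g gives sin 2θ = gR/v₀² = 5.65·1020/96.4² = 0.6201.
2θ = 38.33° or 180° − 38.33° = 141.7°, so θ = 19.16° or 70.84°.
The smaller angle is 19.16°.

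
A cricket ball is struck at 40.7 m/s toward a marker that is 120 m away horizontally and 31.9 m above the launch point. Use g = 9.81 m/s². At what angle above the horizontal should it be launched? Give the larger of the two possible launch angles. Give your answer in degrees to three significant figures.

Trajectory: y = x tanθ − g x² (1 + tan²θ)/(2v₀²). With x = 120, y = 31.9, v₀ = 40.7, g = 9.81:
42.64 tan²θ − 120 tanθ + (74.54) = 0.
tanθ = [120 ± √(120² − 4 × 42.64 × (74.54))] / (2 × 42.64) = (120 ± 41.07) / 85.28, giving tanθ = 0.9256 or 1.889.
θ = 42.79° or 62.10°; the larger is 62.10°.

62.1°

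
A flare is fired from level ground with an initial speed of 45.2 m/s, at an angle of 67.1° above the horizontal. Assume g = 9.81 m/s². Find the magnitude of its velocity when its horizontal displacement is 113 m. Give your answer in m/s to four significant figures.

Components: vₓ = 45.20 cos 67.1° = 17.59 m/s, v_y0 = 45.20 sin 67.1° = 41.64 m/s.
Time to reach x = 113 m: t = x/vₓ = 113/17.59 = 6.425 s.
Vertical velocity there: v_y = v_y0 − g t = 41.64 − 9.81 × 6.425 = −21.39 m/s.
Speed: √(vₓ² + v_y²) = √(17.59² + 21.39²) = 27.69 m/s.

27.69 m/s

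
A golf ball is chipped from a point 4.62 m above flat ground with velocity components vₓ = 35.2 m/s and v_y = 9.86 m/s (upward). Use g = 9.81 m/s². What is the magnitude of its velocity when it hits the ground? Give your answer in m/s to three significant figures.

The projectile lands when y = 4.62 + (9.860) t − ½·9.81·t² = 0. Positive root: t = (9.860 + √(9.860² + 2·9.81·4.62)) / 9.81 = (9.860 + 13.71) / 9.81 = 2.402 s.
Vertical velocity at impact: v_y = v_y0 − g t = 9.860 − 9.81 × 2.402 = −13.71 m/s.
Speed: |v| = √(vₓ² + v_y²) = √(35.20² + 13.71²) = 37.77 m/s.

37.8 m/s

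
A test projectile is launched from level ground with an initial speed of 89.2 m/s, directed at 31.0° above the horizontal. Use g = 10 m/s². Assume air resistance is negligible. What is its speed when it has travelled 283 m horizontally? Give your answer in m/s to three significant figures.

Components: vₓ = 89.20 cos 31.0° = 76.46 m/s, v_y0 = 89.20 sin 31.0° = 45.94 m/s.
Time to reach x = 283 m: t = x/vₓ = 283/76.46 = 3.701 s.
Vertical velocity there: v_y = v_y0 − g t = 45.94 − 10.0 × 3.701 = 8.928 m/s.
Speed: √(vₓ² + v_y²) = √(76.46² + 8.928²) = 76.98 m/s.

77.0 m/s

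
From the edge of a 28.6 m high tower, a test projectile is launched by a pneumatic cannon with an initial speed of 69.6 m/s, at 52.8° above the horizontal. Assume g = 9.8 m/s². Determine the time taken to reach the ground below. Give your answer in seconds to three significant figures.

11.8 s

Horizontal component vₓ = 69.60 cos 52.8° = 42.08 m/s; vertical v_y0 = 69.60 sin 52.8° = 55.44 m/s.
Vertical motion (up positive, ground at y = 0): 4.900 t² − (55.44) t − 28.6 = 0, so t = (55.44 + √(55.44² + 2·9.80·28.6)) / 9.80 = (55.44 + 60.28) / 9.80 = 11.81 s.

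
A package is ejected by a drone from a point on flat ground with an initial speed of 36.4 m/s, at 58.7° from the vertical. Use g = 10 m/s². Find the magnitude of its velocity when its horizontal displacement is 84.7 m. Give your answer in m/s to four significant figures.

Horizontal component vₓ = 36.40 sin 58.7° = 31.10 m/s; vertical v_y0 = 36.40 cos 58.7° = 18.91 m/s.
x = vₓ t ⇒ t = 84.7/31.10 = 2.723 s.
Vertical velocity there: v_y = v_y0 − g t = 18.91 − 10.0 × 2.723 = −8.322 m/s.
Speed: √(vₓ² + v_y²) = √(31.10² + 8.322²) = 32.20 m/s.

32.20 m/s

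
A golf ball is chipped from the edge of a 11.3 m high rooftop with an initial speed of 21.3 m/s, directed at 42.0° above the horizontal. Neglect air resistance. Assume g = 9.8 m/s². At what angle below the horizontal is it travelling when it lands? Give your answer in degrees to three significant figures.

52.5°

vₓ = 21.30 cos 42.0° = 15.83 m/s; v_y0 = 21.30 sin 42.0° = 14.25 m/s.
With up positive and y = 0 at the ground: y(t) = 11.3 + (14.25) t − 4.900 t². Setting y = 0 and taking the positive root: t = [14.25 + √(14.25² + 2·9.80·11.3)] / 9.80 = (14.25 + 20.61) / 9.80 = 3.557 s.
At impact: v_y = v_y0 − g t = −20.61 m/s; vₓ = 15.83 m/s.
Angle below horizontal: arctan(|v_y|/vₓ) = arctan(20.61/15.83) = 52.47°.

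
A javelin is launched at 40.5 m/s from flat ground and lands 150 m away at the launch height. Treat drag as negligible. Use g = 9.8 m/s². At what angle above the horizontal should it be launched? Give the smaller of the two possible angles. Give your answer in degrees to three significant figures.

31.8°

R = v₀² sin 2θ / g gives sin 2θ = gR/v₀² = 9.80·150/40.5² = 0.8962.
2θ = 63.66° or 180° − 63.66° = 116.3°, so θ = 31.83° or 58.17°.
The smaller angle is 31.83°.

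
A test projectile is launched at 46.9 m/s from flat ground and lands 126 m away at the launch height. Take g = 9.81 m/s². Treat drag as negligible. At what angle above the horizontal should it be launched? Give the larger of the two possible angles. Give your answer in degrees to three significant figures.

72.9°

R = v₀² sin 2θ / g gives sin 2θ = gR/v₀² = 9.81·126/46.9² = 0.5619.
2θ = 34.19° or 180° − 34.19° = 145.8°, so θ = 17.10° or 72.90°.
The larger angle is 72.90°.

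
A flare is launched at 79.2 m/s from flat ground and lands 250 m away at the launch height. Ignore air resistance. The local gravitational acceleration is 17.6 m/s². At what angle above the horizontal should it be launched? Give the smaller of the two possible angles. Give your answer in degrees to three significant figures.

Level-ground range R = v₀² sin(2θ)/g ⇒ sin(2θ) = gR/v₀² = 17.6 × 250 / 79.2² = 0.7015.
2θ = 44.54° or 180° − 44.54° = 135.5°, so θ = 22.27° or 67.73°.
The smaller angle is 22.27°.

22.3°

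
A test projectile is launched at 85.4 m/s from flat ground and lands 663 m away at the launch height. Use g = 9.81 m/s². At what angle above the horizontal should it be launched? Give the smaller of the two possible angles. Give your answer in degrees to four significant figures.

31.55°

R = v₀² sin 2θ / g gives sin 2θ = gR/v₀² = 9.81·663/85.4² = 0.8918.
2θ = 63.10° or 180° − 63.10° = 116.9°, so θ = 31.55° or 58.45°.
The smaller angle is 31.55°.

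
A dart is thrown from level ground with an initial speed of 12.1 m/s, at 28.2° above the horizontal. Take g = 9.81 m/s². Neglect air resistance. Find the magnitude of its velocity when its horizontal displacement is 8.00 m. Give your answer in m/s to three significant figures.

Components: vₓ = 12.10 cos 28.2° = 10.66 m/s, v_y0 = 12.10 sin 28.2° = 5.718 m/s.
Time to reach x = 8.00 m: t = x/vₓ = 8.00/10.66 = 0.7502 s.
Vertical velocity there: v_y = v_y0 − g t = 5.718 − 9.81 × 0.7502 = −1.642 m/s.
Speed: √(vₓ² + v_y²) = √(10.66² + 1.642²) = 10.79 m/s.

10.8 m/s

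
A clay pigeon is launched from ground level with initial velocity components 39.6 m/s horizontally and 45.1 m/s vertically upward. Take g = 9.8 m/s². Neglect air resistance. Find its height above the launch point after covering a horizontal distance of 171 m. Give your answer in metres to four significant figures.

Time to reach x = 171 m: t = x/vₓ = 171/39.60 = 4.318 s.
Height: y = v_y0 t − ½ g t² = 45.10 × 4.318 − 4.900 × 4.318² = 194.8 − 91.37 = 103.4 m.

103.4 m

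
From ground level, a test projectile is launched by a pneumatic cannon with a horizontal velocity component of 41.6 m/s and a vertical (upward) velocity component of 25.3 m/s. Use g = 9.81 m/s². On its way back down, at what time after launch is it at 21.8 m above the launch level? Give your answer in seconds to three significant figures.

Set y = v_y0 t − ½ g t² = 21.8: 4.905 t² − 25.30 t + 21.8 = 0.
Quadratic formula: t = (25.30 ± √212.37) / 9.81 = (25.30 ± 14.57) / 9.81 → t = 1.093 s or 4.065 s.
The descending-branch root is 4.065 s.

4.06 s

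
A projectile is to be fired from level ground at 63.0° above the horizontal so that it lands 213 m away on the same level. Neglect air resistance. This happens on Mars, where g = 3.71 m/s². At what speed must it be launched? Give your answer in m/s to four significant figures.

Level-ground range: R = v₀² sin(2θ)/g, so v₀ = √(gR / sin 2θ).
v₀ = √(3.71 × 213 / sin 126.0°) = √(790.2 / 0.8090) = √976.78 = 31.25 m/s.

31.25 m/s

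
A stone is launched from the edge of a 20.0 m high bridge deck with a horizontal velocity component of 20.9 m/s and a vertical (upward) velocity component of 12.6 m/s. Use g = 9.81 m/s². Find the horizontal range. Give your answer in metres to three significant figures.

76.9 m

Vertical motion (up positive, ground at y = 0): 4.905 t² − (12.60) t − 20.0 = 0, so t = (12.60 + √(12.60² + 2·9.81·20.0)) / 9.81 = (12.60 + 23.48) / 9.81 = 3.678 s.
Horizontal distance: R = vₓ t = 20.90 × 3.678 = 76.86 m.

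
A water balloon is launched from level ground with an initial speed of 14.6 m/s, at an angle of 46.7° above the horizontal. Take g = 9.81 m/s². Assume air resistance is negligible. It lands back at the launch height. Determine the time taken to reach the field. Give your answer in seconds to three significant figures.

2.17 s

Components: vₓ = 14.60 cos 46.7° = 10.01 m/s, v_y0 = 14.60 sin 46.7° = 10.63 m/s.
Landing at launch height ⇒ T = 2 v_y0 / g = 2 × 10.63 / 9.81 = 2.166 s.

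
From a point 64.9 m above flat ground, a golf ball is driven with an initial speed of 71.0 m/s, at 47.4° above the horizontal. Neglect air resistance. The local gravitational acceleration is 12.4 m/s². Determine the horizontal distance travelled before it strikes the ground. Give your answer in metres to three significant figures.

458 m

Horizontal component vₓ = 71.00 cos 47.4° = 48.06 m/s; vertical v_y0 = 71.00 sin 47.4° = 52.26 m/s.
Vertical motion (up positive, ground at y = 0): 6.200 t² − (52.26) t − 64.9 = 0, so t = (52.26 + √(52.26² + 2·12.4·64.9)) / 12.4 = (52.26 + 65.89) / 12.4 = 9.528 s.
Horizontal distance: R = vₓ t = 48.06 × 9.528 = 457.9 m.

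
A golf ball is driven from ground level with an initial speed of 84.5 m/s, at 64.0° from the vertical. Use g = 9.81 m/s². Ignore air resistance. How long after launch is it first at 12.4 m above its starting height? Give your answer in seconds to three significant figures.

vₓ = 84.50 sin 64.0° = 75.95 m/s; v_y0 = 84.50 cos 64.0° = 37.04 m/s.
Set y = v_y0 t − ½ g t² = 12.4: 4.905 t² − 37.04 t + 12.4 = 0.
Quadratic formula: t = (37.04 ± √1128.8) / 9.81 = (37.04 ± 33.60) / 9.81 → t = 0.3511 s or 7.201 s.
The first (ascending) time is 0.3511 s.

0.351 s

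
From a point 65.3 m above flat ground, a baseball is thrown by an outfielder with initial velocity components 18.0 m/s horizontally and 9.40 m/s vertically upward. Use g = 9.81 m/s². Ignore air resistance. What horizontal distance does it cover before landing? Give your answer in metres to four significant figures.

The projectile lands when y = 65.3 + (9.400) t − ½·9.81·t² = 0. Positive root: t = (9.400 + √(9.400² + 2·9.81·65.3)) / 9.81 = (9.400 + 37.01) / 9.81 = 4.731 s.
Horizontal distance: R = vₓ t = 18.00 × 4.731 = 85.15 m.

85.15 m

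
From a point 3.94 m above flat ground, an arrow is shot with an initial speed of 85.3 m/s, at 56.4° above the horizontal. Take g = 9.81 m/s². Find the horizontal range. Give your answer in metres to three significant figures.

686 m

Resolve: vₓ = 85.30 cos 56.4° = 47.20 m/s and v_y0 = 85.30 sin 56.4° = 71.05 m/s.
The projectile lands when y = 3.94 + (71.05) t − ½·9.81·t² = 0. Positive root: t = (71.05 + √(71.05² + 2·9.81·3.94)) / 9.81 = (71.05 + 71.59) / 9.81 = 14.54 s.
Horizontal distance: R = vₓ t = 47.20 × 14.54 = 686.4 m.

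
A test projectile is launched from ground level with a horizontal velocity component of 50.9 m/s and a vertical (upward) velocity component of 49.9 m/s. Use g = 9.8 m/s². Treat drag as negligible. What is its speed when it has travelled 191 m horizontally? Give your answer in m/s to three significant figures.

x = vₓ t ⇒ t = 191/50.90 = 3.752 s.
Vertical velocity there: v_y = v_y0 − g t = 49.90 − 9.80 × 3.752 = 13.13 m/s.
Speed: √(vₓ² + v_y²) = √(50.90² + 13.13²) = 52.57 m/s.

52.6 m/s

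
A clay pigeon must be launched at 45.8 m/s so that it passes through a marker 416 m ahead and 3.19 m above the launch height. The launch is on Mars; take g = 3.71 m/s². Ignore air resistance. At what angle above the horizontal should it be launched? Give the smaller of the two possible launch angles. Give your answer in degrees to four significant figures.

24.23°

Trajectory: y = x tanθ − g x² (1 + tan²θ)/(2v₀²). With x = 416, y = 3.19, v₀ = 45.8, g = 3.71:
153.0 tan²θ − 416 tanθ + (156.2) = 0.
tanθ = [416 ± √(416² − 4 × 153.0 × (156.2))] / (2 × 153.0) = (416 ± 278.2) / 306.1, giving tanθ = 0.4501 or 2.268.
θ = 24.23° or 66.21°; the smaller is 24.23°.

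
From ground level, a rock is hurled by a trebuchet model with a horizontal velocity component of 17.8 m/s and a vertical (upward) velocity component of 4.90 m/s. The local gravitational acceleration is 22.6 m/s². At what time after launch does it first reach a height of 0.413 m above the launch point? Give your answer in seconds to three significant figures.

Height y(t) = 4.900 t − 11.30 t² = 0.413 gives 11.30 t² − 4.900 t + 0.413 = 0.
Quadratic formula: t = (4.900 ± √5.3424) / 22.6 = (4.900 ± 2.311) / 22.6 → t = 0.1145 s or 0.3191 s.
The first (ascending) time is 0.1145 s.

0.115 s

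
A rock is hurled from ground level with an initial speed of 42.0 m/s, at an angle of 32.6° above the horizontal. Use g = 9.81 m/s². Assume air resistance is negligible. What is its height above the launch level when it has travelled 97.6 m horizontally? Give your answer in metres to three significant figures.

25.1 m

Components: vₓ = 42.00 cos 32.6° = 35.38 m/s, v_y0 = 42.00 sin 32.6° = 22.63 m/s.
Time to reach x = 97.6 m: t = x/vₓ = 97.6/35.38 = 2.758 s.
Height: y = v_y0 t − ½ g t² = 22.63 × 2.758 − 4.905 × 2.758² = 62.42 − 37.32 = 25.10 m.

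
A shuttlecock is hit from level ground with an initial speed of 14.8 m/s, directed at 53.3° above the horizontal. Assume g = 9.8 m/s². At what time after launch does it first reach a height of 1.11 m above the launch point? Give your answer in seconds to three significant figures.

0.0975 s

Resolve: vₓ = 14.80 cos 53.3° = 8.845 m/s and v_y0 = 14.80 sin 53.3° = 11.87 m/s.
Set y = v_y0 t − ½ g t² = 1.11: 4.900 t² − 11.87 t + 1.11 = 0.
t = [11.87 ± √(11.87² − 2·9.80·1.11)] / 9.80 = (11.87 ± 10.91) / 9.80, so t = 0.09747 s or t = 2.324 s.
The first (ascending) time is 0.09747 s.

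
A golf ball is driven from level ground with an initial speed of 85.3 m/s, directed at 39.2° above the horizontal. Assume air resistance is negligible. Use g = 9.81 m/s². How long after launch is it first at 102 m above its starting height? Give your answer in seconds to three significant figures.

2.43 s

Resolve: vₓ = 85.30 cos 39.2° = 66.10 m/s and v_y0 = 85.30 sin 39.2° = 53.91 m/s.
Require v_y0 t − ½ g t² = 102, i.e. 4.905 t² − 53.91 t + 102 = 0.
Quadratic formula: t = (53.91 ± √905.27) / 9.81 = (53.91 ± 30.09) / 9.81 → t = 2.429 s or 8.563 s.
The first (ascending) time is 2.429 s.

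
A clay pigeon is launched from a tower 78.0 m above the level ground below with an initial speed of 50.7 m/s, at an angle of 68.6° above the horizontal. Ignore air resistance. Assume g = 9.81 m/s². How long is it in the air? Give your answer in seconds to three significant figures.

vₓ = 50.70 cos 68.6° = 18.50 m/s; v_y0 = 50.70 sin 68.6° = 47.20 m/s.
With up positive and y = 0 at the ground: y(t) = 78.0 + (47.20) t − 4.905 t². Setting y = 0 and taking the positive root: t = [47.20 + √(47.20² + 2·9.81·78.0)] / 9.81 = (47.20 + 61.31) / 9.81 = 11.06 s.

11.1 s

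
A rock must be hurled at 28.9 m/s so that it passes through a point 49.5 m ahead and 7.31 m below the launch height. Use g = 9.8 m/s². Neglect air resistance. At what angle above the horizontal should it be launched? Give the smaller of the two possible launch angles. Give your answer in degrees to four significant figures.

Trajectory: y = x tanθ − g x² (1 + tan²θ)/(2v₀²). With x = 49.5, y = −7.31, v₀ = 28.9, g = 9.80:
14.38 tan²θ − 49.5 tanθ + (7.065) = 0.
tanθ = [49.5 ± √(49.5² − 4 × 14.38 × (7.065))] / (2 × 14.38) = (49.5 ± 45.21) / 28.75, giving tanθ = 0.1492 or 3.294.
θ = 8.486° or 73.11°; the smaller is 8.486°.

8.486°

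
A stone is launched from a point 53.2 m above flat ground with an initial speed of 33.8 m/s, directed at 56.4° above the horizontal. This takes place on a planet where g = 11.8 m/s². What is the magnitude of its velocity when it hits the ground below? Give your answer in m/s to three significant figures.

49.0 m/s

Resolve: vₓ = 33.80 cos 56.4° = 18.70 m/s and v_y0 = 33.80 sin 56.4° = 28.15 m/s.
With up positive and y = 0 at the ground: y(t) = 53.2 + (28.15) t − 5.900 t². Setting y = 0 and taking the positive root: t = [28.15 + √(28.15² + 2·11.8·53.2)] / 11.8 = (28.15 + 45.26) / 11.8 = 6.221 s.
Vertical velocity at impact: v_y = v_y0 − g t = 28.15 − 11.8 × 6.221 = −45.26 m/s.
Speed: |v| = √(vₓ² + v_y²) = √(18.70² + 45.26²) = 48.97 m/s.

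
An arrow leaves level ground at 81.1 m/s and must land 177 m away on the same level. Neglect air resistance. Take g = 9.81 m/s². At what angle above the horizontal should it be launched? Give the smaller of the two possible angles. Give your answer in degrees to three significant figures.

Level-ground range R = v₀² sin(2θ)/g ⇒ sin(2θ) = gR/v₀² = 9.81 × 177 / 81.1² = 0.2640.
2θ = 15.31° or 180° − 15.31° = 164.7°, so θ = 7.654° or 82.35°.
The smaller angle is 7.654°.

7.65°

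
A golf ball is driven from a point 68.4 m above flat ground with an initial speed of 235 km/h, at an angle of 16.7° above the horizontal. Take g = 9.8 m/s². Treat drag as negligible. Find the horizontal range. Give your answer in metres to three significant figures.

382 m

Convert: 235 km/h = 235/3.6 = 65.28 m/s.
Components: vₓ = 65.28 cos 16.7° = 62.52 m/s, v_y0 = 65.28 sin 16.7° = 18.76 m/s.
Vertical motion (up positive, ground at y = 0): 4.900 t² − (18.76) t − 68.4 = 0, so t = (18.76 + √(18.76² + 2·9.80·68.4)) / 9.80 = (18.76 + 41.14) / 9.80 = 6.112 s.
Horizontal distance: R = vₓ t = 62.52 × 6.112 = 382.2 m.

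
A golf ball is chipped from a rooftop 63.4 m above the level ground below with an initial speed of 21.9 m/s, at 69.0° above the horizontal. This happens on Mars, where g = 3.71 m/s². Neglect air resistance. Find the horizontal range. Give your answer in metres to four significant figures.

106.3 m

vₓ = 21.90 cos 69.0° = 7.848 m/s; v_y0 = 21.90 sin 69.0° = 20.45 m/s.
With up positive and y = 0 at the ground: y(t) = 63.4 + (20.45) t − 1.855 t². Setting y = 0 and taking the positive root: t = [20.45 + √(20.45² + 2·3.71·63.4)] / 3.71 = (20.45 + 29.81) / 3.71 = 13.55 s.
Horizontal distance: R = vₓ t = 7.848 × 13.55 = 106.3 m.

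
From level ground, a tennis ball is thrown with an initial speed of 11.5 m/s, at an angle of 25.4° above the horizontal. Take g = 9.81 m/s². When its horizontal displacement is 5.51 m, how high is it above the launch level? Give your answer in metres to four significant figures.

1.236 m

Components: vₓ = 11.50 cos 25.4° = 10.39 m/s, v_y0 = 11.50 sin 25.4° = 4.933 m/s.
x = vₓ t ⇒ t = 5.51/10.39 = 0.5304 s.
Height: y = v_y0 t − ½ g t² = 4.933 × 0.5304 − 4.905 × 0.5304² = 2.616 − 1.380 = 1.236 m.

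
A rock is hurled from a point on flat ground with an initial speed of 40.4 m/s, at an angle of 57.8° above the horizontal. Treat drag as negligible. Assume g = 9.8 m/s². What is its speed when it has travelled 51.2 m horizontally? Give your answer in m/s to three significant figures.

Resolve: vₓ = 40.40 cos 57.8° = 21.53 m/s and v_y0 = 40.40 sin 57.8° = 34.19 m/s.
Time to reach x = 51.2 m: t = x/vₓ = 51.2/21.53 = 2.378 s.
Vertical velocity there: v_y = v_y0 − g t = 34.19 − 9.80 × 2.378 = 10.88 m/s.
Speed: √(vₓ² + v_y²) = √(21.53² + 10.88²) = 24.12 m/s.

24.1 m/s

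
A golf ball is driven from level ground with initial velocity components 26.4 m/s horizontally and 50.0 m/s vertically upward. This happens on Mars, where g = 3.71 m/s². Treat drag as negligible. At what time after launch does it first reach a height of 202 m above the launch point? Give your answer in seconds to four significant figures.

Require v_y0 t − ½ g t² = 202, i.e. 1.855 t² − 50.00 t + 202 = 0.
t = [50.00 ± √(50.00² − 2·3.71·202)] / 3.71 = (50.00 ± 31.64) / 3.71, so t = 4.948 s or t = 22.01 s.
The first (ascending) time is 4.948 s.

4.948 s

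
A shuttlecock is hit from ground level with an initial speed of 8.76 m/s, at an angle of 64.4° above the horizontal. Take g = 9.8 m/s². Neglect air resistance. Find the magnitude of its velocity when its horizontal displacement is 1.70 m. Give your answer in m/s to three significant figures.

5.15 m/s

Horizontal component vₓ = 8.760 cos 64.4° = 3.785 m/s; vertical v_y0 = 8.760 sin 64.4° = 7.900 m/s.
x = vₓ t ⇒ t = 1.70/3.785 = 0.4491 s.
Vertical velocity there: v_y = v_y0 − g t = 7.900 − 9.80 × 0.4491 = 3.499 m/s.
Speed: √(vₓ² + v_y²) = √(3.785² + 3.499²) = 5.154 m/s.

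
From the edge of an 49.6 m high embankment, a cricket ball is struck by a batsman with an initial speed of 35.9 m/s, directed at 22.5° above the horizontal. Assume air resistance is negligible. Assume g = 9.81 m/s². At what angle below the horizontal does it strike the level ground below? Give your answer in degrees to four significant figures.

Components: vₓ = 35.90 cos 22.5° = 33.17 m/s, v_y0 = 35.90 sin 22.5° = 13.74 m/s.
The projectile lands when y = 49.6 + (13.74) t − ½·9.81·t² = 0. Positive root: t = (13.74 + √(13.74² + 2·9.81·49.6)) / 9.81 = (13.74 + 34.09) / 9.81 = 4.875 s.
At impact: v_y = v_y0 − g t = −34.09 m/s; vₓ = 33.17 m/s.
Angle below horizontal: arctan(|v_y|/vₓ) = arctan(34.09/33.17) = 45.78°.

45.78°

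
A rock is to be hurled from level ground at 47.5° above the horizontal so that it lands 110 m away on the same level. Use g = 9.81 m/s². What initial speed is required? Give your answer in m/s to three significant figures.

32.9 m/s

On level ground R = v₀² sin 2θ / g ⇒ v₀ = √(gR / sin 2θ).
v₀ = √(9.81 × 110 / sin 95.00°) = √(1079 / 0.9962) = √1083.2 = 32.91 m/s.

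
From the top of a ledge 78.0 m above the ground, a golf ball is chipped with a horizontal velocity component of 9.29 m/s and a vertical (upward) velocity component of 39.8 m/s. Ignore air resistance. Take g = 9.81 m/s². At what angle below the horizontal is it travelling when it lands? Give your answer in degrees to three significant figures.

The projectile lands when y = 78.0 + (39.80) t − ½·9.81·t² = 0. Positive root: t = (39.80 + √(39.80² + 2·9.81·78.0)) / 9.81 = (39.80 + 55.81) / 9.81 = 9.746 s.
At impact: v_y = v_y0 − g t = −55.81 m/s; vₓ = 9.290 m/s.
Angle below horizontal: arctan(|v_y|/vₓ) = arctan(55.81/9.290) = 80.55°.

80.5°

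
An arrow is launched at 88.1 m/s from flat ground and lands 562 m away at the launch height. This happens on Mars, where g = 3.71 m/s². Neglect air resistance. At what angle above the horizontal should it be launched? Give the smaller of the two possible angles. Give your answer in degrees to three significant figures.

From R = (v₀²/g) sin 2θ: sin 2θ = 3.71 × 562 / 7761.6 = 0.2686.
2θ = 15.58° or 180° − 15.58° = 164.4°, so θ = 7.791° or 82.21°.
The smaller angle is 7.791°.

7.79°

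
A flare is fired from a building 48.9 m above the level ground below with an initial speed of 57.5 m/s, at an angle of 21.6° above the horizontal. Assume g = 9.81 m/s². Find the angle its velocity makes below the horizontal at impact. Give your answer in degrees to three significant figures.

35.1°

Horizontal component vₓ = 57.50 cos 21.6° = 53.46 m/s; vertical v_y0 = 57.50 sin 21.6° = 21.17 m/s.
The projectile lands when y = 48.9 + (21.17) t − ½·9.81·t² = 0. Positive root: t = (21.17 + √(21.17² + 2·9.81·48.9)) / 9.81 = (21.17 + 37.52) / 9.81 = 5.982 s.
At impact: v_y = v_y0 − g t = −37.52 m/s; vₓ = 53.46 m/s.
Angle below horizontal: arctan(|v_y|/vₓ) = arctan(37.52/53.46) = 35.06°.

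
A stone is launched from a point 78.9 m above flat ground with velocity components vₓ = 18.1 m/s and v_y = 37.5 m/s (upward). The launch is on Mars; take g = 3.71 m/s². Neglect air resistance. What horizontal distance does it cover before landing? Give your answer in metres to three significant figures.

401 m

With up positive and y = 0 at the ground: y(t) = 78.9 + (37.50) t − 1.855 t². Setting y = 0 and taking the positive root: t = [37.50 + √(37.50² + 2·3.71·78.9)] / 3.71 = (37.50 + 44.63) / 3.71 = 22.14 s.
Horizontal distance: R = vₓ t = 18.10 × 22.14 = 400.7 m.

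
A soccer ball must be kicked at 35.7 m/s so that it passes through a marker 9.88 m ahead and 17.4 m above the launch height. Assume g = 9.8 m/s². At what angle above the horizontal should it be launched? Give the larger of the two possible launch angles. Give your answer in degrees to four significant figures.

87.65°

Trajectory: y = x tanθ − g x² (1 + tan²θ)/(2v₀²). With x = 9.88, y = 17.4, v₀ = 35.7, g = 9.80:
0.3753 tan²θ − 9.88 tanθ + (17.78) = 0.
tanθ = [9.88 ± √(9.88² − 4 × 0.3753 × (17.78))] / (2 × 0.3753) = (9.88 ± 8.422) / 0.7506, giving tanθ = 1.942 or 24.38.
θ = 62.76° or 87.65°; the larger is 87.65°.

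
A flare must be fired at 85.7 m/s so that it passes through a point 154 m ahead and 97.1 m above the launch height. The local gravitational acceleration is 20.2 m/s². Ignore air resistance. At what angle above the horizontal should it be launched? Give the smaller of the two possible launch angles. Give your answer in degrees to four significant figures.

47.66°

Trajectory: y = x tanθ − g x² (1 + tan²θ)/(2v₀²). With x = 154, y = 97.1, v₀ = 85.7, g = 20.2:
32.61 tan²θ − 154 tanθ + (129.7) = 0.
tanθ = [154 ± √(154² − 4 × 32.61 × (129.7))] / (2 × 32.61) = (154 ± 82.43) / 65.23, giving tanθ = 1.097 or 3.625.
θ = 47.66° or 74.58°; the smaller is 47.66°.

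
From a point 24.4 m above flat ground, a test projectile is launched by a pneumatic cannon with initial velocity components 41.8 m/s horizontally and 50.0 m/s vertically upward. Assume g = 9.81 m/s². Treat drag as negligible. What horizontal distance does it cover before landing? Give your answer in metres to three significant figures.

With up positive and y = 0 at the ground: y(t) = 24.4 + (50.00) t − 4.905 t². Setting y = 0 and taking the positive root: t = [50.00 + √(50.00² + 2·9.81·24.4)] / 9.81 = (50.00 + 54.58) / 9.81 = 10.66 s.
Horizontal distance: R = vₓ t = 41.80 × 10.66 = 445.6 m.

446 m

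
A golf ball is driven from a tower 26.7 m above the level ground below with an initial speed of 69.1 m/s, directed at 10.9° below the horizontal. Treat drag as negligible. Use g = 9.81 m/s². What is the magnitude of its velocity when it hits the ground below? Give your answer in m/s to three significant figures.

72.8 m/s

Resolve: vₓ = 69.10 cos 10.9° = 67.85 m/s and v_y0 = −13.07 m/s (downward).
The projectile lands when y = 26.7 + (−13.07) t − ½·9.81·t² = 0. Positive root: t = (−13.07 + √(13.07² + 2·9.81·26.7)) / 9.81 = (−13.07 + 26.36) / 9.81 = 1.355 s.
Vertical velocity at impact: v_y = v_y0 − g t = −13.07 − 9.81 × 1.355 = −26.36 m/s.
Speed: |v| = √(vₓ² + v_y²) = √(67.85² + 26.36²) = 72.79 m/s.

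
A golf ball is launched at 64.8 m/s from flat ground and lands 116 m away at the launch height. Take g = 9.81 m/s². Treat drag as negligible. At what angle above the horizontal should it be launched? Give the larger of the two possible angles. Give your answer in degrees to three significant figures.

From R = (v₀²/g) sin 2θ: sin 2θ = 9.81 × 116 / 4199.0 = 0.2710.
2θ = 15.72° or 180° − 15.72° = 164.3°, so θ = 7.862° or 82.14°.
The larger angle is 82.14°.

82.1°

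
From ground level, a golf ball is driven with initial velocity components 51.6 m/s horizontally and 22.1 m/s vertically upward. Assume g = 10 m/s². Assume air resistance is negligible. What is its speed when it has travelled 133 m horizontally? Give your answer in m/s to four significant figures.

Time to reach x = 133 m: t = x/vₓ = 133/51.60 = 2.578 s.
Vertical velocity there: v_y = v_y0 − g t = 22.10 − 10.0 × 2.578 = −3.675 m/s.
Speed: √(vₓ² + v_y²) = √(51.60² + 3.675²) = 51.73 m/s.

51.73 m/s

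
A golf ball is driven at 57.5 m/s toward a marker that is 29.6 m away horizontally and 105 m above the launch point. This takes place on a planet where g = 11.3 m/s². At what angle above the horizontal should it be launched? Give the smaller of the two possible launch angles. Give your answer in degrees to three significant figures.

Trajectory: y = x tanθ − g x² (1 + tan²θ)/(2v₀²). With x = 29.6, y = 105, v₀ = 57.5, g = 11.3:
1.497 tan²θ − 29.6 tanθ + (106.5) = 0.
tanθ = [29.6 ± √(29.6² − 4 × 1.497 × (106.5))] / (2 × 1.497) = (29.6 ± 15.44) / 2.995, giving tanθ = 4.729 or 15.04.
θ = 78.06° or 86.20°; the smaller is 78.06°.

78.1°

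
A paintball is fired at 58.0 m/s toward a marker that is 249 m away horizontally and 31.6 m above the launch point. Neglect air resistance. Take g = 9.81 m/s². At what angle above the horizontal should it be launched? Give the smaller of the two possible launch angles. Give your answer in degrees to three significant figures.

Trajectory: y = x tanθ − g x² (1 + tan²θ)/(2v₀²). With x = 249, y = 31.6, v₀ = 58.0, g = 9.81:
90.40 tan²θ − 249 tanθ + (122.0) = 0.
tanθ = [249 ± √(249² − 4 × 90.40 × (122.0))] / (2 × 90.40) = (249 ± 133.7) / 180.8, giving tanθ = 0.6375 or 2.117.
θ = 32.52° or 64.71°; the smaller is 32.52°.

32.5°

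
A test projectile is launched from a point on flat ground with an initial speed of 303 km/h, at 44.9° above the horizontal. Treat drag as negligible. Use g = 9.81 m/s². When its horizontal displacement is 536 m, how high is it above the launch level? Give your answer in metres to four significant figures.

Convert: 303 km/h = 303/3.6 = 84.17 m/s.
Horizontal component vₓ = 84.17 cos 44.9° = 59.62 m/s; vertical v_y0 = 84.17 sin 44.9° = 59.41 m/s.
Time to reach x = 536 m: t = x/vₓ = 536/59.62 = 8.990 s.
Height: y = v_y0 t − ½ g t² = 59.41 × 8.990 − 4.905 × 8.990² = 534.1 − 396.5 = 137.7 m.

137.7 m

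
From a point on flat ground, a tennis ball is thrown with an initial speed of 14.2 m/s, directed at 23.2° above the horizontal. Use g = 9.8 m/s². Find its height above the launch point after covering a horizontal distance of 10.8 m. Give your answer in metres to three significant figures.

Components: vₓ = 14.20 cos 23.2° = 13.05 m/s, v_y0 = 14.20 sin 23.2° = 5.594 m/s.
At x = 10.8 m, t = x/vₓ = 10.8/13.05 = 0.8275 s.
Height: y = v_y0 t − ½ g t² = 5.594 × 0.8275 − 4.900 × 0.8275² = 4.629 − 3.355 = 1.274 m.

1.27 m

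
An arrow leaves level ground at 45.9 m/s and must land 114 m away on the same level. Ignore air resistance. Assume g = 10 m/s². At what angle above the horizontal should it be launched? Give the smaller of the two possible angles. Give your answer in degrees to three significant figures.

16.4°

R = v₀² sin 2θ / g gives sin 2θ = gR/v₀² = 10.0·114/45.9² = 0.5411.
2θ = 32.76° or 180° − 32.76° = 147.2°, so θ = 16.38° or 73.62°.
The smaller angle is 16.38°.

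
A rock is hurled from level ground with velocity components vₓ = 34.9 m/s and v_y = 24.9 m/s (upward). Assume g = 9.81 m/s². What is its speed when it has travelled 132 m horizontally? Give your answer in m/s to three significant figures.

37.0 m/s

x = vₓ t ⇒ t = 132/34.90 = 3.782 s.
Vertical velocity there: v_y = v_y0 − g t = 24.90 − 9.81 × 3.782 = −12.20 m/s.
Speed: √(vₓ² + v_y²) = √(34.90² + 12.20²) = 36.97 m/s.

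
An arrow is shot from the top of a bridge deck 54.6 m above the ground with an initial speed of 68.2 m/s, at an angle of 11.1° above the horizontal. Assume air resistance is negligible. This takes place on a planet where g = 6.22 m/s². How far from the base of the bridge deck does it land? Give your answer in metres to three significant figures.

455 m

Resolve: vₓ = 68.20 cos 11.1° = 66.92 m/s and v_y0 = 68.20 sin 11.1° = 13.13 m/s.
The projectile lands when y = 54.6 + (13.13) t − ½·6.22·t² = 0. Positive root: t = (13.13 + √(13.13² + 2·6.22·54.6)) / 6.22 = (13.13 + 29.18) / 6.22 = 6.803 s.
Horizontal distance: R = vₓ t = 66.92 × 6.803 = 455.3 m.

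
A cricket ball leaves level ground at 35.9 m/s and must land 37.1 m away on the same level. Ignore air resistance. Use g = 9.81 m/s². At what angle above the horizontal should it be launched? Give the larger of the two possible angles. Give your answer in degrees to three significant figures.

Level-ground range R = v₀² sin(2θ)/g ⇒ sin(2θ) = gR/v₀² = 9.81 × 37.1 / 35.9² = 0.2824.
2θ = 16.40° or 180° − 16.40° = 163.6°, so θ = 8.202° or 81.80°.
The larger angle is 81.80°.

81.8°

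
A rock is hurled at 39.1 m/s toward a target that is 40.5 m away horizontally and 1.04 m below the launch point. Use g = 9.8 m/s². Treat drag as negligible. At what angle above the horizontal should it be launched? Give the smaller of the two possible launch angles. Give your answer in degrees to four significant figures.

6.027°

Trajectory: y = x tanθ − g x² (1 + tan²θ)/(2v₀²). With x = 40.5, y = −1.04, v₀ = 39.1, g = 9.80:
5.257 tan²θ − 40.5 tanθ + (4.217) = 0.
tanθ = [40.5 ± √(40.5² − 4 × 5.257 × (4.217))] / (2 × 5.257) = (40.5 ± 39.39) / 10.51, giving tanθ = 0.1056 or 7.598.
θ = 6.027° or 82.50°; the smaller is 6.027°.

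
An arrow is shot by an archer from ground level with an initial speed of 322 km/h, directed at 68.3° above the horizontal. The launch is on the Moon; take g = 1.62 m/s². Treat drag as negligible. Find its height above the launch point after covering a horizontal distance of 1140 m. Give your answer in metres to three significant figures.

1900 m

Convert: 322 km/h = 322/3.6 = 89.44 m/s.
Horizontal component vₓ = 89.44 cos 68.3° = 33.07 m/s; vertical v_y0 = 89.44 sin 68.3° = 83.11 m/s.
x = vₓ t ⇒ t = 1140/33.07 = 34.47 s.
Height: y = v_y0 t − ½ g t² = 83.11 × 34.47 − 0.8100 × 34.47² = 2865 − 962.5 = 1902 m.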